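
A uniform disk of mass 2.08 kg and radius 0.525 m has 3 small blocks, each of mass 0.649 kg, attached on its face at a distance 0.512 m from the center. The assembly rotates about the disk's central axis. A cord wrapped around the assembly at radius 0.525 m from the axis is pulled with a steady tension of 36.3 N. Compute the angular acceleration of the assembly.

α ≈ 23.9 rad/s²

I_disk = ½MR² = ½(2.08)(0.525)² = 0.2867 kg·m².
I_blocks = 3·m·r² = 3(0.649)(0.512)² = 0.5104 kg·m².
Total I = 0.7970 kg·m².
τ = F r = (36.3)(0.525) = 19.06 N·m.
α = τ/I = 19.06/0.7970 = 23.91 rad/s².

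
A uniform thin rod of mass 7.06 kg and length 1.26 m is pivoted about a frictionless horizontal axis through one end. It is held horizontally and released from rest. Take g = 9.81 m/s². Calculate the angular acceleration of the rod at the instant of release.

About the pivot, I = (1/3)ML² = (1/3)(7.06)(1.26)² = 3.736 kg·m².
The weight acts at the center, a distance L/2 = 0.6300 m from the pivot; τ = Mg(L/2) = 43.63 N·m.
α = τ/I = 43.63/3.736 = 11.68 rad/s².

α ≈ 11.7 rad/s²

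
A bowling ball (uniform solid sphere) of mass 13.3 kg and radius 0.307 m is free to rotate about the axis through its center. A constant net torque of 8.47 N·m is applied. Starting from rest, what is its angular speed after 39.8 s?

ω ≈ 672 rad/s

I = (2/5)MR² = (2/5)(13.3)(0.307)² = 0.5014 kg·m².
α = τ/I = 8.47/0.5014 = 16.89 rad/s².
ω = ω₀ + αt = 0 + (16.89)(39.8) = 672.3 rad/s.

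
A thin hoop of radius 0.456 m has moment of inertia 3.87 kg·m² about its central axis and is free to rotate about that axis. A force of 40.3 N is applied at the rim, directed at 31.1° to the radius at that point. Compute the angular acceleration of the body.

α ≈ 2.45 rad/s²

Only the tangential component produces torque: τ = F R sinθ = (40.3)(0.456) sin 31.1° = 9.492 N·m.
From τ = Iα: α = 9.492/3.870 = 2.453 rad/s².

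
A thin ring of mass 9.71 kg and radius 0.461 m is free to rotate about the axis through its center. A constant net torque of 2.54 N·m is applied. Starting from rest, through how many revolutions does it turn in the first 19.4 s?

≈ 36.9 revolutions

I = MR² = (9.71)(0.461)² = 2.064 kg·m².
α = τ/I = 2.54/2.064 = 1.231 rad/s².
θ = ½αt² = ½(1.231)(19.4)² = 231.6 rad.
Revolutions = θ/(2π) = 36.86.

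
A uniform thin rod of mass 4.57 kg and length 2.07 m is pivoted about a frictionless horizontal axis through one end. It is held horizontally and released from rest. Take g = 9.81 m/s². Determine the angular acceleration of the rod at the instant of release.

About the pivot, I = (1/3)ML² = (1/3)(4.57)(2.07)² = 6.527 kg·m².
The weight acts at the center, a distance L/2 = 1.035 m from the pivot; τ = Mg(L/2) = 46.40 N·m.
α = τ/I = 46.40/6.527 = 7.109 rad/s².

α ≈ 7.11 rad/s²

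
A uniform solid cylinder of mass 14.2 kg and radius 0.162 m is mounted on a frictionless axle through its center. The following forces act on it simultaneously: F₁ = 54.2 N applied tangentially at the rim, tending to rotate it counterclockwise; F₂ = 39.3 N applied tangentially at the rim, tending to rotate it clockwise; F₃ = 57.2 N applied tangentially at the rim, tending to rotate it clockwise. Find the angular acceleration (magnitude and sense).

α ≈ 36.8 rad/s², clockwise

I = ½MR² = (1/2)(14.2)(0.162)² = 0.1863 kg·m².
Taking counterclockwise as positive: τ₁ = +(54.2)(0.162) = +8.780 N·m; τ₂ = −(39.3)(0.162) = −6.367 N·m; τ₃ = −(57.2)(0.162) = −9.266 N·m.
Net torque τ = -6.853 N·m.
α = τ/I = -6.853/0.1863 = -36.78 rad/s².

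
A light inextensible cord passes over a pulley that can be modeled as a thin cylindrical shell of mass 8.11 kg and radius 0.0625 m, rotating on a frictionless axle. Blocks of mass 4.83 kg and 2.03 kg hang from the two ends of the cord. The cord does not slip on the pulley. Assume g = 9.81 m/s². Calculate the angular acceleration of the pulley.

α ≈ 29.4 rad/s²

I = MR² = (8.11)(0.0625)² = 0.03168 kg·m².
Heavier block: m₁g − T₁ = m₁a. Lighter block: T₂ − m₂g = m₂a.
Pulley: (T₁ − T₂)R = Iα = I(a/R), so T₁ − T₂ = (I/R²)a = 1·M_p a = 8.110·a.
Adding the three: (m₁ − m₂)g = (m₁ + m₂ + 8.110)a, so a = (4.83 − 2.03)(9.81)/(4.83 + 2.03 + 8.110) = 1.835 m/s².
α = a/R = 1.835/0.0625 = 29.36 rad/s².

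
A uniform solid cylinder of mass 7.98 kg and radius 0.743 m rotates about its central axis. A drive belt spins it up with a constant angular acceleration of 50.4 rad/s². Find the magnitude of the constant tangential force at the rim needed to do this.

I = ½MR² = (1/2)(7.98)(0.743)² = 2.203 kg·m².
The required torque is τ = Iα = (2.203)(50.40) = 111.0 N·m.
A tangential force at the rim gives τ = FR, so F = τ/R = 111.0/0.743 = 149.4 N.

F ≈ 149 N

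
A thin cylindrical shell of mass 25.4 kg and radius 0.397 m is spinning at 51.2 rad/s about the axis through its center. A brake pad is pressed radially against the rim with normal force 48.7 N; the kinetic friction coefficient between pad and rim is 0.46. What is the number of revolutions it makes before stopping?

I = MR² = (25.4)(0.397)² = 4.003 kg·m².
Friction force f = μN = (0.46)(48.7) = 22.40 N at the rim; torque magnitude τ = fR = 8.894 N·m, opposing ω.
|α| = τ/I = 8.894/4.003 = 2.222 rad/s² (deceleration).
ω² = ω₀² − 2|α|θ with ω = 0 ⇒ θ = ω₀²/(2|α|) = 590.0 rad = 93.90 rev.

≈ 93.9 revolutions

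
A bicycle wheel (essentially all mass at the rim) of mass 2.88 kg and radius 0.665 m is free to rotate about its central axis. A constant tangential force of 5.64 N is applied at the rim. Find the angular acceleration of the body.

I = MR² = (2.88)(0.665)² = 1.274 kg·m².
τ = F R = (5.64)(0.665) = 3.751 N·m.
From τ = Iα: α = 3.751/1.274 = 2.945 rad/s².

α ≈ 2.94 rad/s²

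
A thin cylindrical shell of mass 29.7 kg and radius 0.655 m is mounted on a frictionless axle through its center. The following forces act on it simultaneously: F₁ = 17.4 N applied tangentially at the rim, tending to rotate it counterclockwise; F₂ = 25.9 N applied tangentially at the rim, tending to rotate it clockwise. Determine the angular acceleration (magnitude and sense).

I = MR² = (29.7)(0.655)² = 12.74 kg·m².
Taking counterclockwise as positive: τ₁ = +(17.4)(0.655) = +11.40 N·m; τ₂ = −(25.9)(0.655) = −16.96 N·m.
Net torque τ = -5.568 N·m.
α = τ/I = -5.568/12.74 = -0.4369 rad/s².

α ≈ 0.437 rad/s², clockwise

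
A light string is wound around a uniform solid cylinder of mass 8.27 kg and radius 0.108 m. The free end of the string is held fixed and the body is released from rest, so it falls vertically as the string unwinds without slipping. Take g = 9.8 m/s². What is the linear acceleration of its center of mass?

Translation: Mg − T = Ma. Rotation about the center: TR = Iα with I = ½MR².
With a = αR: T = (I/R²)a = (1/2)M a, so Mg = (1 + 0.5000)Ma.
a = g/(1 + 0.5000) = 9.8/1.500 = 6.533 m/s².

a ≈ 6.53 m/s²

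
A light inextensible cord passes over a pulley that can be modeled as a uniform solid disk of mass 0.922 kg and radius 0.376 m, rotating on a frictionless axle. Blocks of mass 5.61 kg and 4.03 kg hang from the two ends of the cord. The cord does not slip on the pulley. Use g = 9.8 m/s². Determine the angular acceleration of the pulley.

α ≈ 4.08 rad/s²

I = ½MR² = (1/2)(0.922)(0.376)² = 0.06517 kg·m².
Heavier block: m₁g − T₁ = m₁a. Lighter block: T₂ − m₂g = m₂a.
Pulley: (T₁ − T₂)R = Iα = I(a/R), so T₁ − T₂ = (I/R²)a = (1/2)M_p a = 0.4610·a.
Adding the three: (m₁ − m₂)g = (m₁ + m₂ + 0.4610)a, so a = (5.61 − 4.03)(9.8)/(5.61 + 4.03 + 0.4610) = 1.533 m/s².
α = a/R = 1.533/0.376 = 4.077 rad/s².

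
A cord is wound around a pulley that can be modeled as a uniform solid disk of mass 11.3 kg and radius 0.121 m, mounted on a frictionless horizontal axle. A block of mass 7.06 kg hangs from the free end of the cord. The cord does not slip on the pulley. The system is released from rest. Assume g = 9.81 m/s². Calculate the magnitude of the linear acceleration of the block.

a ≈ 5.45 m/s²

I = ½MR² = (1/2)(11.3)(0.121)² = 0.08272 kg·m².
Block: mg − T = ma. Pulley: TR = Iα. No-slip: a = αR, so T = (I/R²)a = 5.650·a.
Then mg = (m + 5.650)a, so a = (7.06)(9.81)/(7.06 + 5.650) = 5.449 m/s².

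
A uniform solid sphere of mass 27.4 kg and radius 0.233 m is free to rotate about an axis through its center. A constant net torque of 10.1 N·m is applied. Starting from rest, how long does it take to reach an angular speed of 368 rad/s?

t ≈ 21.7 s

I = (2/5)MR² = (2/5)(27.4)(0.233)² = 0.5950 kg·m².
α = τ/I = 10.1/0.5950 = 16.97 rad/s².
ω = αt ⇒ t = ω/α = 368/16.97 = 21.68 s.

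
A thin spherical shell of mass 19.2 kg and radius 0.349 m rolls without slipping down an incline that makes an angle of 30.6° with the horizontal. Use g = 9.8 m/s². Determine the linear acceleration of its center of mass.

Translation along the incline: Mg sinθ − f = Ma.
Rotation about the center: fR = Iα with I = (2/3)MR². No-slip gives a = αR, so f = (I/R²)a = (2/3)M a.
Substituting: Mg sinθ = (1 + 0.6667)Ma, so a = g sinθ/(1 + 0.6667) = (9.8) sin 30.6° / 1.667 = 2.993 m/s².

a ≈ 2.99 m/s²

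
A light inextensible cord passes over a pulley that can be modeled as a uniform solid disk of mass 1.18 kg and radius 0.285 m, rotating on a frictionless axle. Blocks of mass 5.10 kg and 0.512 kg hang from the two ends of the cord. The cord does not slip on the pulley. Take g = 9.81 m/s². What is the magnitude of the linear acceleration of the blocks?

a ≈ 7.26 m/s²

I = ½MR² = (1/2)(1.18)(0.285)² = 0.04792 kg·m².
Heavier block: m₁g − T₁ = m₁a. Lighter block: T₂ − m₂g = m₂a.
Pulley: (T₁ − T₂)R = Iα = I(a/R), so T₁ − T₂ = (I/R²)a = (1/2)M_p a = 0.5900·a.
Adding the three: (m₁ − m₂)g = (m₁ + m₂ + 0.5900)a, so a = (5.10 − 0.512)(9.81)/(5.10 + 0.512 + 0.5900) = 7.257 m/s².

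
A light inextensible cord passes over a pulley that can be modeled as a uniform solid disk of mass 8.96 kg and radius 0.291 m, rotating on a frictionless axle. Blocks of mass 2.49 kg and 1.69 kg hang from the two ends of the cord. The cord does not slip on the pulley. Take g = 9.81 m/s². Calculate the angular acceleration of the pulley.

I = ½MR² = (1/2)(8.96)(0.291)² = 0.3794 kg·m².
Heavier block: m₁g − T₁ = m₁a. Lighter block: T₂ − m₂g = m₂a.
Pulley: (T₁ − T₂)R = Iα = I(a/R), so T₁ − T₂ = (I/R²)a = (1/2)M_p a = 4.480·a.
Adding the three: (m₁ − m₂)g = (m₁ + m₂ + 4.480)a, so a = (2.49 − 1.69)(9.81)/(2.49 + 1.69 + 4.480) = 0.9062 m/s².
α = a/R = 0.9062/0.291 = 3.114 rad/s².

α ≈ 3.11 rad/s²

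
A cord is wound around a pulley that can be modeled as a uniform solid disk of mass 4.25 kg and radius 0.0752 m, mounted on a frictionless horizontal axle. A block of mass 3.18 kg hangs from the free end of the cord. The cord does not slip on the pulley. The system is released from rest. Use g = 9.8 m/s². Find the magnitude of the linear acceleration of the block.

I = ½MR² = (1/2)(4.25)(0.0752)² = 0.01202 kg·m².
Block: mg − T = ma. Pulley: TR = Iα. No-slip: a = αR, so T = (I/R²)a = 2.125·a.
Then mg = (m + 2.125)a, so a = (3.18)(9.8)/(3.18 + 2.125) = 5.874 m/s².

a ≈ 5.87 m/s²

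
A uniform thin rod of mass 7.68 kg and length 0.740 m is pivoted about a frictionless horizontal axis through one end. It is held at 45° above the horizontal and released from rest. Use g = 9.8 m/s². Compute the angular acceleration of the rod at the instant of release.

α ≈ 14.0 rad/s²

About the pivot, I = (1/3)ML² = (1/3)(7.68)(0.740)² = 1.402 kg·m².
The weight acts at the center, a distance L/2 = 0.3700 m from the pivot; τ = Mg(L/2) cos 45° = 19.69 N·m.
α = τ/I = 19.69/1.402 = 14.05 rad/s².
(Equivalently α = (3g/(2L)) cos 45° = 14.05 rad/s².)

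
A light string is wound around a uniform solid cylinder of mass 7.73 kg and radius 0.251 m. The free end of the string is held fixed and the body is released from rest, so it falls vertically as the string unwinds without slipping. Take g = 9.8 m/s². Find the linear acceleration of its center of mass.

a ≈ 6.53 m/s²

Translation: Mg − T = Ma. Rotation about the center: TR = Iα with I = ½MR².
With a = αR: T = (I/R²)a = (1/2)M a, so Mg = (1 + 0.5000)Ma.
a = g/(1 + 0.5000) = 9.8/1.500 = 6.533 m/s².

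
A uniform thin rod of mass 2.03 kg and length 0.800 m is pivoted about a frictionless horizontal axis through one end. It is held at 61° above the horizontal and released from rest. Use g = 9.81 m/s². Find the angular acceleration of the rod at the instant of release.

α ≈ 8.92 rad/s²

About the pivot, I = (1/3)ML² = (1/3)(2.03)(0.800)² = 0.4331 kg·m².
The weight acts at the center, a distance L/2 = 0.4000 m from the pivot; τ = Mg(L/2) cos 61° = 3.862 N·m.
α = τ/I = 3.862/0.4331 = 8.917 rad/s².
(Equivalently α = (3g/(2L)) cos 61° = 8.917 rad/s².)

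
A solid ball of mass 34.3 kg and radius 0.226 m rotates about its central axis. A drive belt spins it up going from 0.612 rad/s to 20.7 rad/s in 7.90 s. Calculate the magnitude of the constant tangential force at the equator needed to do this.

I = (2/5)MR² = (2/5)(34.3)(0.226)² = 0.7008 kg·m².
α = Δω/Δt = (20.7 − 0.612)/7.90 = 2.543 rad/s².
The required torque is τ = Iα = (0.7008)(2.543) = 1.782 N·m.
A tangential force at the equator gives τ = FR, so F = τ/R = 1.782/0.226 = 7.884 N.

F ≈ 7.88 N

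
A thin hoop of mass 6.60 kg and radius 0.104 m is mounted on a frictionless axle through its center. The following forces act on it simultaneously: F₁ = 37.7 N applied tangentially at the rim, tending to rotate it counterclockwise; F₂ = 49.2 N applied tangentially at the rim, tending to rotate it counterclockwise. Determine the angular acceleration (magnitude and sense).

α ≈ 127 rad/s², counterclockwise

I = MR² = (6.60)(0.104)² = 0.07139 kg·m².
Taking counterclockwise as positive: τ₁ = +(37.7)(0.104) = +3.921 N·m; τ₂ = +(49.2)(0.104) = +5.117 N·m.
Net torque τ = 9.038 N·m.
α = τ/I = 9.038/0.07139 = 126.6 rad/s².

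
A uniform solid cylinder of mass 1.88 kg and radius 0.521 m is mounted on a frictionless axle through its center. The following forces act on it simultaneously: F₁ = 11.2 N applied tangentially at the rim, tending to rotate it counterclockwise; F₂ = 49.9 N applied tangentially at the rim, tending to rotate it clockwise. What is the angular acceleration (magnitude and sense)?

I = ½MR² = (1/2)(1.88)(0.521)² = 0.2552 kg·m².
Taking counterclockwise as positive: τ₁ = +(11.2)(0.521) = +5.835 N·m; τ₂ = −(49.9)(0.521) = −26.00 N·m.
Net torque τ = -20.16 N·m.
α = τ/I = -20.16/0.2552 = -79.02 rad/s².

α ≈ 79.0 rad/s², clockwise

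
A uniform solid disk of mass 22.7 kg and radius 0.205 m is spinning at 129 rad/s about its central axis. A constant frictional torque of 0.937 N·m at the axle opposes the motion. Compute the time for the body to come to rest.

I = ½MR² = (1/2)(22.7)(0.205)² = 0.4770 kg·m².
The net torque has magnitude 0.937 N·m, opposing ω.
|α| = τ/I = 0.9370/0.4770 = 1.964 rad/s² (deceleration).
0 = ω₀ − |α|t ⇒ t = ω₀/|α| = 129/1.964 = 65.67 s.

t ≈ 65.7 s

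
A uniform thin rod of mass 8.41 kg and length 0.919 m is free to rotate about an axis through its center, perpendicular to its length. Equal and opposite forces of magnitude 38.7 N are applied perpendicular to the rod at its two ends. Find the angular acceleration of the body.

α ≈ 60.1 rad/s²

I = (1/12)ML² = (1/12)(8.41)(0.919)² = 0.5919 kg·m².
The couple gives τ = F·(L/2) + F·(L/2) = F L = (38.7)(0.919) = 35.57 N·m.
From τ = Iα: α = 35.57/0.5919 = 60.09 rad/s².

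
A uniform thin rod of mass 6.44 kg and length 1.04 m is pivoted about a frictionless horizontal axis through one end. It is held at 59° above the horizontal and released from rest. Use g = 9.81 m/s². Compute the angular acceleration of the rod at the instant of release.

α ≈ 7.29 rad/s²

About the pivot, I = (1/3)ML² = (1/3)(6.44)(1.04)² = 2.322 kg·m².
The weight acts at the center, a distance L/2 = 0.5200 m from the pivot; τ = Mg(L/2) cos 59° = 16.92 N·m.
α = τ/I = 16.92/2.322 = 7.287 rad/s².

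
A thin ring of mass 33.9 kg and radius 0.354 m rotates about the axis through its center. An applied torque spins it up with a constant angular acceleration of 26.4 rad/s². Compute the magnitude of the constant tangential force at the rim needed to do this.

I = MR² = (33.9)(0.354)² = 4.248 kg·m².
The required torque is τ = Iα = (4.248)(26.40) = 112.2 N·m.
A tangential force at the rim gives τ = FR, so F = τ/R = 112.2/0.354 = 316.8 N.

F ≈ 317 N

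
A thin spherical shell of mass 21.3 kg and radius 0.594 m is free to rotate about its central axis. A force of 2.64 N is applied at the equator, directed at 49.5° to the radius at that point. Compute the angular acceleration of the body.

I = (2/3)MR² = (2/3)(21.3)(0.594)² = 5.010 kg·m².
Only the tangential component produces torque: τ = F R sinθ = (2.64)(0.594) sin 49.5° = 1.192 N·m.
Newton's second law for rotation, τ = Iα, gives α = τ/I = 1.192/5.010 = 0.2380 rad/s².

α ≈ 0.238 rad/s²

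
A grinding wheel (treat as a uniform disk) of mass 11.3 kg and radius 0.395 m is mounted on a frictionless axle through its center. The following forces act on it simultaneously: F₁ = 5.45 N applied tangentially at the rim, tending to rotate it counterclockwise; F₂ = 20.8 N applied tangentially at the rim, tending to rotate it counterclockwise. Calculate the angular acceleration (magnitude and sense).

I = ½MR² = (1/2)(11.3)(0.395)² = 0.8815 kg·m².
Taking counterclockwise as positive: τ₁ = +(5.45)(0.395) = +2.153 N·m; τ₂ = +(20.8)(0.395) = +8.216 N·m.
Net torque τ = 10.37 N·m.
α = τ/I = 10.37/0.8815 = 11.76 rad/s².

α ≈ 11.8 rad/s², counterclockwise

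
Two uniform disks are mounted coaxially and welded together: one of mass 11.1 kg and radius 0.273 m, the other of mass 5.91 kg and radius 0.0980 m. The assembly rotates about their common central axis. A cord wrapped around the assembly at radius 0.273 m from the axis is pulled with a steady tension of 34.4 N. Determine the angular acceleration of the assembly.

α ≈ 21.2 rad/s²

I = ½M₁R₁² + ½M₂R₂² = ½(11.1)(0.273)² + ½(5.91)(0.0980)² = 0.4420 kg·m².
τ = F r = (34.4)(0.273) = 9.391 N·m.
α = τ/I = 9.391/0.4420 = 21.25 rad/s².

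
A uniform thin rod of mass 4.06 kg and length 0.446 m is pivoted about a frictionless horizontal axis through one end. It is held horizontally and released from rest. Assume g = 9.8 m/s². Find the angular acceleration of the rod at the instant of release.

About the pivot, I = (1/3)ML² = (1/3)(4.06)(0.446)² = 0.2692 kg·m².
The weight acts at the center, a distance L/2 = 0.2230 m from the pivot; τ = Mg(L/2) = 8.873 N·m.
α = τ/I = 8.873/0.2692 = 32.96 rad/s².

α ≈ 33.0 rad/s²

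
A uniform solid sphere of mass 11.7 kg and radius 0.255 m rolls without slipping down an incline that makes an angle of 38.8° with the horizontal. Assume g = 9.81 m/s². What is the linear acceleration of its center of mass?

Translation along the incline: Mg sinθ − f = Ma.
Rotation about the center: fR = Iα with I = (2/5)MR². No-slip gives a = αR, so f = (I/R²)a = (2/5)M a.
Substituting: Mg sinθ = (1 + 0.4000)Ma, so a = g sinθ/(1 + 0.4000) = (9.81) sin 38.8° / 1.400 = 4.391 m/s².

a ≈ 4.39 m/s²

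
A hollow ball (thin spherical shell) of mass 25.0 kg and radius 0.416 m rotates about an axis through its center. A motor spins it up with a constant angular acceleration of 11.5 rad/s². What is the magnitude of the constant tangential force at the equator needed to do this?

F ≈ 79.7 N

I = (2/3)MR² = (2/3)(25.0)(0.416)² = 2.884 kg·m².
The required torque is τ = Iα = (2.884)(11.50) = 33.17 N·m.
A tangential force at the equator gives τ = FR, so F = τ/R = 33.17/0.416 = 79.73 N.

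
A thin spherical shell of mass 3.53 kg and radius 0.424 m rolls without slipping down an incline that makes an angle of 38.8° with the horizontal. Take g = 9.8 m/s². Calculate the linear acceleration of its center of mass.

a ≈ 3.68 m/s²

Translation along the incline: Mg sinθ − f = Ma.
Rotation about the center: fR = Iα with I = (2/3)MR². No-slip gives a = αR, so f = (I/R²)a = (2/3)M a.
Substituting: Mg sinθ = (1 + 0.6667)Ma, so a = g sinθ/(1 + 0.6667) = (9.8) sin 38.8° / 1.667 = 3.684 m/s².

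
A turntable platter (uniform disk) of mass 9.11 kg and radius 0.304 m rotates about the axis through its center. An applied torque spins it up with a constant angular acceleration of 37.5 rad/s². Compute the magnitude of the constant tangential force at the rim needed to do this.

F ≈ 51.9 N

I = ½MR² = (1/2)(9.11)(0.304)² = 0.4210 kg·m².
The required torque is τ = Iα = (0.4210)(37.50) = 15.79 N·m.
A tangential force at the rim gives τ = FR, so F = τ/R = 15.79/0.304 = 51.93 N.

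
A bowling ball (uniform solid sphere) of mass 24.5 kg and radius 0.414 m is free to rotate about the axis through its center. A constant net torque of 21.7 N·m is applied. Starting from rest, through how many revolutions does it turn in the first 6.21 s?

I = (2/5)MR² = (2/5)(24.5)(0.414)² = 1.680 kg·m².
α = τ/I = 21.7/1.680 = 12.92 rad/s².
θ = ½αt² = ½(12.92)(6.21)² = 249.1 rad.
Revolutions = θ/(2π) = 39.65.

≈ 39.6 revolutions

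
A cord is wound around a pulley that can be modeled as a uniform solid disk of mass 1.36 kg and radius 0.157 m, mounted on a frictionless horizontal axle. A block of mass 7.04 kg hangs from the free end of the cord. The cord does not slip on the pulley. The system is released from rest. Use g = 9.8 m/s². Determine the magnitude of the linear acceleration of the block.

I = ½MR² = (1/2)(1.36)(0.157)² = 0.01676 kg·m².
Block: mg − T = ma. Pulley: TR = Iα. No-slip: a = αR, so T = (I/R²)a = 0.6800·a.
Then mg = (m + 0.6800)a, so a = (7.04)(9.8)/(7.04 + 0.6800) = 8.937 m/s².

a ≈ 8.94 m/s²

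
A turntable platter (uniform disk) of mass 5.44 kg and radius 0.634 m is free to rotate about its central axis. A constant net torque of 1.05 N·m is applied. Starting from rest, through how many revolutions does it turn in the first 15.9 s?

≈ 19.3 revolutions

I = ½MR² = (1/2)(5.44)(0.634)² = 1.093 kg·m².
α = τ/I = 1.05/1.093 = 0.9604 rad/s².
θ = ½αt² = ½(0.9604)(15.9)² = 121.4 rad.
Revolutions = θ/(2π) = 19.32.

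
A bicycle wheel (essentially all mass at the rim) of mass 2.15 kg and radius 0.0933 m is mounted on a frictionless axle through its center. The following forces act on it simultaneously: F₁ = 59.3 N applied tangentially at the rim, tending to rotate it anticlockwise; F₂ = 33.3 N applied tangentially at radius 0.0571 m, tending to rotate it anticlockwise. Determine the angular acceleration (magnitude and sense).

I = MR² = (2.15)(0.0933)² = 0.01872 kg·m².
Taking anticlockwise as positive: τ₁ = +(59.3)(0.0933) = +5.533 N·m; τ₂ = +(33.3)(0.0571) = +1.901 N·m.
Net torque τ = 7.434 N·m.
α = τ/I = 7.434/0.01872 = 397.2 rad/s².

α ≈ 397 rad/s², anticlockwise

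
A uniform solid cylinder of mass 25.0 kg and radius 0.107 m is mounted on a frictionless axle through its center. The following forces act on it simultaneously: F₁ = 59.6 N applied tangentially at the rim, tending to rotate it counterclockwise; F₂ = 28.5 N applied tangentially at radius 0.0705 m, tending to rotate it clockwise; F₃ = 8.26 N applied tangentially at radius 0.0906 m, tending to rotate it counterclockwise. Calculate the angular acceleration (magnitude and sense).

α ≈ 35.8 rad/s², counterclockwise

I = ½MR² = (1/2)(25.0)(0.107)² = 0.1431 kg·m².
Taking counterclockwise as positive: τ₁ = +(59.6)(0.107) = +6.377 N·m; τ₂ = −(28.5)(0.0705) = −2.009 N·m; τ₃ = +(8.26)(0.0906) = +0.7484 N·m.
Net torque τ = 5.116 N·m.
α = τ/I = 5.116/0.1431 = 35.75 rad/s².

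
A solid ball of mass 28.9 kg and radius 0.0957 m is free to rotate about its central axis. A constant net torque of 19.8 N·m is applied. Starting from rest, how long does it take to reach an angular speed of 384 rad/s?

I = (2/5)MR² = (2/5)(28.9)(0.0957)² = 0.1059 kg·m².
α = τ/I = 19.8/0.1059 = 187.0 rad/s².
ω = αt ⇒ t = ω/α = 384/187.0 = 2.053 s.

t ≈ 2.05 s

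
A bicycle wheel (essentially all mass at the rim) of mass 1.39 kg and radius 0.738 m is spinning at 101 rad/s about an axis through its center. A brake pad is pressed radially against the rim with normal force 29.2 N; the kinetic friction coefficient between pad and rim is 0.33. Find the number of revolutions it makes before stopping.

≈ 86.4 revolutions

I = MR² = (1.39)(0.738)² = 0.7571 kg·m².
Friction force f = μN = (0.33)(29.2) = 9.636 N at the rim; torque magnitude τ = fR = 7.111 N·m, opposing ω.
|α| = τ/I = 7.111/0.7571 = 9.393 rad/s² (deceleration).
ω² = ω₀² − 2|α|θ with ω = 0 ⇒ θ = ω₀²/(2|α|) = 543.0 rad = 86.42 rev.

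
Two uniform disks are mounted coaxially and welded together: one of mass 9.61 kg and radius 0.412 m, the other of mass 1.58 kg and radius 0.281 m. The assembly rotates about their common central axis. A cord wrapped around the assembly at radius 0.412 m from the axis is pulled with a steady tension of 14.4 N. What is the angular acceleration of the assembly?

I = ½M₁R₁² + ½M₂R₂² = ½(9.61)(0.412)² + ½(1.58)(0.281)² = 0.8780 kg·m².
τ = F r = (14.4)(0.412) = 5.933 N·m.
α = τ/I = 5.933/0.8780 = 6.757 rad/s².

α ≈ 6.76 rad/s²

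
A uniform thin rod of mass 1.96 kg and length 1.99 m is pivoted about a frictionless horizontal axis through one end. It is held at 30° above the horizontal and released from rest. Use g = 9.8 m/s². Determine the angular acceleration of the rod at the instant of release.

About the pivot, I = (1/3)ML² = (1/3)(1.96)(1.99)² = 2.587 kg·m².
The weight acts at the center, a distance L/2 = 0.9950 m from the pivot; τ = Mg(L/2) cos 30° = 16.55 N·m.
α = τ/I = 16.55/2.587 = 6.397 rad/s².
(Equivalently α = (3g/(2L)) cos 30° = 6.397 rad/s².)

α ≈ 6.40 rad/s²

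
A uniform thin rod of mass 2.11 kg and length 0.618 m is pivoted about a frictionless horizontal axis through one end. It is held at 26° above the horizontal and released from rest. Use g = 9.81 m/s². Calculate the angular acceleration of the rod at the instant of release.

About the pivot, I = (1/3)ML² = (1/3)(2.11)(0.618)² = 0.2686 kg·m².
The weight acts at the center, a distance L/2 = 0.3090 m from the pivot; τ = Mg(L/2) cos 26° = 5.749 N·m.
α = τ/I = 5.749/0.2686 = 21.40 rad/s².
(Equivalently α = (3g/(2L)) cos 26° = 21.40 rad/s².)

α ≈ 21.4 rad/s²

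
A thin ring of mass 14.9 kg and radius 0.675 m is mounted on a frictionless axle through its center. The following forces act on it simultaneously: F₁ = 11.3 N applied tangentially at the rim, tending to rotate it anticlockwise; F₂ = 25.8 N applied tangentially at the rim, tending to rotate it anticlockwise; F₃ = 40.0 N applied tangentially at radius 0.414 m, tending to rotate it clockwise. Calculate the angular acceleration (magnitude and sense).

I = MR² = (14.9)(0.675)² = 6.789 kg·m².
Taking anticlockwise as positive: τ₁ = +(11.3)(0.675) = +7.628 N·m; τ₂ = +(25.8)(0.675) = +17.42 N·m; τ₃ = −(40.0)(0.414) = −16.56 N·m.
Net torque τ = 8.483 N·m.
α = τ/I = 8.483/6.789 = 1.249 rad/s².

α ≈ 1.25 rad/s², anticlockwise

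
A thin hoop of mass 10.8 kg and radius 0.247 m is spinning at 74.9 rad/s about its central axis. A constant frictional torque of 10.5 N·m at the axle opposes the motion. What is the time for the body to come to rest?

t ≈ 4.70 s

I = MR² = (10.8)(0.247)² = 0.6589 kg·m².
The net torque has magnitude 10.5 N·m, opposing ω.
|α| = τ/I = 10.50/0.6589 = 15.94 rad/s² (deceleration).
0 = ω₀ − |α|t ⇒ t = ω₀/|α| = 74.9/15.94 = 4.700 s.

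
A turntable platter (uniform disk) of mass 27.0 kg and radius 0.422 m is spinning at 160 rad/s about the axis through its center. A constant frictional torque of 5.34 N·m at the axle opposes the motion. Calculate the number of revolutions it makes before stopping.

≈ 917 revolutions

I = ½MR² = (1/2)(27.0)(0.422)² = 2.404 kg·m².
The net torque has magnitude 5.34 N·m, opposing ω.
|α| = τ/I = 5.340/2.404 = 2.221 rad/s² (deceleration).
ω² = ω₀² − 2|α|θ with ω = 0 ⇒ θ = ω₀²/(2|α|) = 5763 rad = 917.2 rev.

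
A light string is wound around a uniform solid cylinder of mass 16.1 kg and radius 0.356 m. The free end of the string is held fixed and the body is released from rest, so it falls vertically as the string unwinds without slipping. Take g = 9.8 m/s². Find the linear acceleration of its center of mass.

Translation: Mg − T = Ma. Rotation about the center: TR = Iα with I = ½MR².
With a = αR: T = (I/R²)a = (1/2)M a, so Mg = (1 + 0.5000)Ma.
a = g/(1 + 0.5000) = 9.8/1.500 = 6.533 m/s².

a ≈ 6.53 m/s²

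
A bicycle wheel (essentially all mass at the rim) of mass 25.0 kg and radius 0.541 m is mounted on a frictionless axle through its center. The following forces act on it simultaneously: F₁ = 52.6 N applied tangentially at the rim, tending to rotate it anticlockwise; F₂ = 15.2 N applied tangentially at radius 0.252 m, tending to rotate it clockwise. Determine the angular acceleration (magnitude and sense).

I = MR² = (25.0)(0.541)² = 7.317 kg·m².
Taking anticlockwise as positive: τ₁ = +(52.6)(0.541) = +28.46 N·m; τ₂ = −(15.2)(0.252) = −3.830 N·m.
Net torque τ = 24.63 N·m.
α = τ/I = 24.63/7.317 = 3.366 rad/s².

α ≈ 3.37 rad/s², anticlockwise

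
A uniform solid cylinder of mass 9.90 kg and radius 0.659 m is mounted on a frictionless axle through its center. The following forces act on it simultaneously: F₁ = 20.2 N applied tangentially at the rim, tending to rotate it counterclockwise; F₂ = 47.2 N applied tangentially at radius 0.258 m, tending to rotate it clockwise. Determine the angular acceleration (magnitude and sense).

I = ½MR² = (1/2)(9.90)(0.659)² = 2.150 kg·m².
Taking counterclockwise as positive: τ₁ = +(20.2)(0.659) = +13.31 N·m; τ₂ = −(47.2)(0.258) = −12.18 N·m.
Net torque τ = 1.134 N·m.
α = τ/I = 1.134/2.150 = 0.5276 rad/s².

α ≈ 0.528 rad/s², counterclockwise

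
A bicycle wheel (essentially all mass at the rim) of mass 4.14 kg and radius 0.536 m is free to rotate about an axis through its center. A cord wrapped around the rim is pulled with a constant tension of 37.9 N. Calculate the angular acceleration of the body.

I = MR² = (4.14)(0.536)² = 1.189 kg·m².
τ = F R = (37.9)(0.536) = 20.31 N·m.
From τ = Iα: α = 20.31/1.189 = 17.08 rad/s².

α ≈ 17.1 rad/s²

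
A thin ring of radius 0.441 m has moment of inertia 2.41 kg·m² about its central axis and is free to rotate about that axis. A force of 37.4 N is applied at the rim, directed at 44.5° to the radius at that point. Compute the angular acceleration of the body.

α ≈ 4.80 rad/s²

Only the tangential component produces torque: τ = F R sinθ = (37.4)(0.441) sin 44.5° = 11.56 N·m.
Newton's second law for rotation, τ = Iα, gives α = τ/I = 11.56/2.410 = 4.797 rad/s².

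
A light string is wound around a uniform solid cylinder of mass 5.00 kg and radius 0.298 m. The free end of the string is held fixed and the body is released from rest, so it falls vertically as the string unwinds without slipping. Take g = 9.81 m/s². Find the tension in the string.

Translation: Mg − T = Ma. Rotation about the center: TR = Iα with I = ½MR².
With a = αR: T = (I/R²)a = (1/2)M a, so Mg = (1 + 0.5000)Ma.
a = g/(1 + 0.5000) = 9.81/1.500 = 6.540 m/s².
T = 0.5000·M·a = (0.5000)(5.00)(6.540) = 16.35 N.

T ≈ 16.4 N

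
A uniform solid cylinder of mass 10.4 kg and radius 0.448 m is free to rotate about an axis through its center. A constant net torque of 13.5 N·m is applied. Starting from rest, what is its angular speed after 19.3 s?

ω ≈ 250 rad/s

I = ½MR² = (1/2)(10.4)(0.448)² = 1.044 kg·m².
α = τ/I = 13.5/1.044 = 12.94 rad/s².
ω = ω₀ + αt = 0 + (12.94)(19.3) = 249.7 rad/s.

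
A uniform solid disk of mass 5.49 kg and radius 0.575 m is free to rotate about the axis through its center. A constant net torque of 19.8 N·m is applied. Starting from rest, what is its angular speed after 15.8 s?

ω ≈ 345 rad/s

I = ½MR² = (1/2)(5.49)(0.575)² = 0.9076 kg·m².
α = τ/I = 19.8/0.9076 = 21.82 rad/s².
ω = ω₀ + αt = 0 + (21.82)(15.8) = 344.7 rad/s.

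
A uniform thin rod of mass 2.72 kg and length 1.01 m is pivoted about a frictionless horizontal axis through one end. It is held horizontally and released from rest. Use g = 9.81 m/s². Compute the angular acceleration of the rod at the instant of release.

α ≈ 14.6 rad/s²

About the pivot, I = (1/3)ML² = (1/3)(2.72)(1.01)² = 0.9249 kg·m².
The weight acts at the center, a distance L/2 = 0.5050 m from the pivot; τ = Mg(L/2) = 13.48 N·m.
α = τ/I = 13.48/0.9249 = 14.57 rad/s².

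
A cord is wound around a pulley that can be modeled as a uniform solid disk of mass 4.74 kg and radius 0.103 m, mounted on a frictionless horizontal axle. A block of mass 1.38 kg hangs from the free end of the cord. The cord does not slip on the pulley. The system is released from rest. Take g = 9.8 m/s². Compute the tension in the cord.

T ≈ 8.55 N

I = ½MR² = (1/2)(4.74)(0.103)² = 0.02514 kg·m².
Block: mg − T = ma. Pulley: TR = Iα. No-slip: a = αR, so T = (I/R²)a = 2.370·a.
Then mg = (m + 2.370)a, so a = (1.38)(9.8)/(1.38 + 2.370) = 3.606 m/s².
T = 2.370·a = 8.547 N.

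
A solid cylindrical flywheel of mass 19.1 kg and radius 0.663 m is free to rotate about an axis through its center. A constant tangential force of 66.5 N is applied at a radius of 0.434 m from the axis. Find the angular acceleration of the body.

I = ½MR² = (1/2)(19.1)(0.663)² = 4.198 kg·m².
τ = F·r = (66.5)(0.434) = 28.86 N·m.
From τ = Iα: α = 28.86/4.198 = 6.875 rad/s².

α ≈ 6.88 rad/s²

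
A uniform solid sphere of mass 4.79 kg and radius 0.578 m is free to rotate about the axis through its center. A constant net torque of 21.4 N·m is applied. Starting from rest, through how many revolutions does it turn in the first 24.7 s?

I = (2/5)MR² = (2/5)(4.79)(0.578)² = 0.6401 kg·m².
α = τ/I = 21.4/0.6401 = 33.43 rad/s².
θ = ½αt² = ½(33.43)(24.7)² = 10200 rad.
Revolutions = θ/(2π) = 1623.

≈ 1620 revolutions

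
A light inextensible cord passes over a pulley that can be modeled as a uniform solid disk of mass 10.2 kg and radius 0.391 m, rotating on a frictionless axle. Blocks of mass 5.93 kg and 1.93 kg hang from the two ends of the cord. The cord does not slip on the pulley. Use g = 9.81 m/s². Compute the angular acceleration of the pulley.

I = ½MR² = (1/2)(10.2)(0.391)² = 0.7797 kg·m².
Heavier block: m₁g − T₁ = m₁a. Lighter block: T₂ − m₂g = m₂a.
Pulley: (T₁ − T₂)R = Iα = I(a/R), so T₁ − T₂ = (I/R²)a = (1/2)M_p a = 5.100·a.
Adding the three: (m₁ − m₂)g = (m₁ + m₂ + 5.100)a, so a = (5.93 − 1.93)(9.81)/(5.93 + 1.93 + 5.100) = 3.028 m/s².
α = a/R = 3.028/0.391 = 7.744 rad/s².

α ≈ 7.74 rad/s²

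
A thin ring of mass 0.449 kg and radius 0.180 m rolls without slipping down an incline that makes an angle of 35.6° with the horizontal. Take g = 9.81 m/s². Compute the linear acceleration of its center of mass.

Translation along the incline: Mg sinθ − f = Ma.
Rotation about the center: fR = Iα with I = MR². No-slip gives a = αR, so f = (I/R²)a = M a.
Substituting: Mg sinθ = (1 + 1.000)Ma, so a = g sinθ/(1 + 1.000) = (9.81) sin 35.6° / 2.000 = 2.855 m/s².

a ≈ 2.86 m/s²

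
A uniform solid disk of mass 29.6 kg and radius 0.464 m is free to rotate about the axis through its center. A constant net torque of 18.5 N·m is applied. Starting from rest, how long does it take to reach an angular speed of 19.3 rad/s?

t ≈ 3.32 s

I = ½MR² = (1/2)(29.6)(0.464)² = 3.186 kg·m².
α = τ/I = 18.5/3.186 = 5.806 rad/s².
ω = αt ⇒ t = ω/α = 19.3/5.806 = 3.324 s.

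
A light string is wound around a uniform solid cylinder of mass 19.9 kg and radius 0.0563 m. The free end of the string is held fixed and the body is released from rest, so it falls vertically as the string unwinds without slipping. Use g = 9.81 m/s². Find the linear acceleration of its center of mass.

Translation: Mg − T = Ma. Rotation about the center: TR = Iα with I = ½MR².
With a = αR: T = (I/R²)a = (1/2)M a, so Mg = (1 + 0.5000)Ma.
a = g/(1 + 0.5000) = 9.81/1.500 = 6.540 m/s².

a ≈ 6.54 m/s²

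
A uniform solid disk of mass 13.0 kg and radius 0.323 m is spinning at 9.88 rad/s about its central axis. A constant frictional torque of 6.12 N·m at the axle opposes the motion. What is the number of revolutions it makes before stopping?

≈ 0.861 revolutions

I = ½MR² = (1/2)(13.0)(0.323)² = 0.6781 kg·m².
The net torque has magnitude 6.12 N·m, opposing ω.
|α| = τ/I = 6.120/0.6781 = 9.025 rad/s² (deceleration).
ω² = ω₀² − 2|α|θ with ω = 0 ⇒ θ = ω₀²/(2|α|) = 5.408 rad = 0.8607 rev.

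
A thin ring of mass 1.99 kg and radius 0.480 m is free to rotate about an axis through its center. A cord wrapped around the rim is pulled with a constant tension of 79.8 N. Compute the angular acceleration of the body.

α ≈ 83.5 rad/s²

I = MR² = (1.99)(0.480)² = 0.4585 kg·m².
τ = F R = (79.8)(0.480) = 38.30 N·m.
Newton's second law for rotation, τ = Iα, gives α = τ/I = 38.30/0.4585 = 83.54 rad/s².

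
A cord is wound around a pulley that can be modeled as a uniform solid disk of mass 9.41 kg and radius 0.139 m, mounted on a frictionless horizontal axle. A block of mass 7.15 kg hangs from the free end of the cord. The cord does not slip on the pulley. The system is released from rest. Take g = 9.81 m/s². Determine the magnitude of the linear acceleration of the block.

a ≈ 5.92 m/s²

I = ½MR² = (1/2)(9.41)(0.139)² = 0.09091 kg·m².
Block: mg − T = ma. Pulley: TR = Iα. No-slip: a = αR, so T = (I/R²)a = 4.705·a.
Then mg = (m + 4.705)a, so a = (7.15)(9.81)/(7.15 + 4.705) = 5.917 m/s².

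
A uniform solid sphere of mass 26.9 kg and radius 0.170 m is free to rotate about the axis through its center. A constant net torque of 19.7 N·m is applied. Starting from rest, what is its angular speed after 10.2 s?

ω ≈ 646 rad/s

I = (2/5)MR² = (2/5)(26.9)(0.170)² = 0.3110 kg·m².
α = τ/I = 19.7/0.3110 = 63.35 rad/s².
ω = ω₀ + αt = 0 + (63.35)(10.2) = 646.2 rad/s.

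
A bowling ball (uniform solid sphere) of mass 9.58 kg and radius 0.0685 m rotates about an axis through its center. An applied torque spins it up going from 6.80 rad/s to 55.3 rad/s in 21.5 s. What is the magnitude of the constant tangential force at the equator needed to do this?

I = (2/5)MR² = (2/5)(9.58)(0.0685)² = 0.01798 kg·m².
α = Δω/Δt = (55.3 − 6.80)/21.5 = 2.256 rad/s².
The required torque is τ = Iα = (0.01798)(2.256) = 0.04056 N·m.
A tangential force at the equator gives τ = FR, so F = τ/R = 0.04056/0.0685 = 0.5921 N.

F ≈ 0.592 N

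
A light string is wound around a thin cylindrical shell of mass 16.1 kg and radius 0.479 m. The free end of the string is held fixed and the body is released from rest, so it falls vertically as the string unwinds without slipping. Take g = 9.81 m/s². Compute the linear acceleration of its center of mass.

Translation: Mg − T = Ma. Rotation about the center: TR = Iα with I = MR².
With a = αR: T = (I/R²)a = M a, so Mg = (1 + 1.000)Ma.
a = g/(1 + 1.000) = 9.81/2.000 = 4.905 m/s².

a ≈ 4.91 m/s²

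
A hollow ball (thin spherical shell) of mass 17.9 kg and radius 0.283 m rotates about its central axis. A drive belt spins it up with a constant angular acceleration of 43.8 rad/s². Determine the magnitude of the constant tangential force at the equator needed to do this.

F ≈ 148 N

I = (2/3)MR² = (2/3)(17.9)(0.283)² = 0.9557 kg·m².
The required torque is τ = Iα = (0.9557)(43.80) = 41.86 N·m.
A tangential force at the equator gives τ = FR, so F = τ/R = 41.86/0.283 = 147.9 N.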